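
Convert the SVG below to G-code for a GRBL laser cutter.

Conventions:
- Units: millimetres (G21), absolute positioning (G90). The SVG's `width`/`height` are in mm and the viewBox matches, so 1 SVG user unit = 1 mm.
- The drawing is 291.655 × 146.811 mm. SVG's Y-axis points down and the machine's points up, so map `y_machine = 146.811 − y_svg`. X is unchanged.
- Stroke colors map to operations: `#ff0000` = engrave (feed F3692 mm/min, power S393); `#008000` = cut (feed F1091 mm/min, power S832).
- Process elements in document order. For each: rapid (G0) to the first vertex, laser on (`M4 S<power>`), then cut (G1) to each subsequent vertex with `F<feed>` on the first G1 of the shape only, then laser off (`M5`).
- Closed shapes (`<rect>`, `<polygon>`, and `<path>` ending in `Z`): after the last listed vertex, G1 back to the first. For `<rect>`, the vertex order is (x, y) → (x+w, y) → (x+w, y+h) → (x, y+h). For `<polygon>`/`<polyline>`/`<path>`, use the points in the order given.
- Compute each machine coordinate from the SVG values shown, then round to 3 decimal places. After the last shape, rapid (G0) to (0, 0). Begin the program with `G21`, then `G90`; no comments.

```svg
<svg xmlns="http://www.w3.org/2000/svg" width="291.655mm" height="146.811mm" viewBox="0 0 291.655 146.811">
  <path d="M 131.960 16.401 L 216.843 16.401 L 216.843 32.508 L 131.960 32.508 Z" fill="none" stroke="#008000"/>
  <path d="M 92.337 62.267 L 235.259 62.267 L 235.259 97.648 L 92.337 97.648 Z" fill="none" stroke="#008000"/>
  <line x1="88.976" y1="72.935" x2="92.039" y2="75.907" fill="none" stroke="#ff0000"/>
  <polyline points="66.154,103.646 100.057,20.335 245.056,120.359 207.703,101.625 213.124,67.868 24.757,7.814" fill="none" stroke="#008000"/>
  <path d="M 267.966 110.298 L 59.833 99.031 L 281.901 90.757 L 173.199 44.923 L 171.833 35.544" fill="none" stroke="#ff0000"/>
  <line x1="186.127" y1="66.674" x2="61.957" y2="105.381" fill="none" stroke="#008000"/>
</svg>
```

Since the viewBox matches the mm dimensions, user units are millimetres directly. The only transform is the Y-flip y_m = 146.811 − y_svg.

Shape 1 is a rectangle drawn with `<path>`. Its stroke #008000 means cut at S832, F1091. After flipping Y the toolpath is (131.960,130.410) → (216.843,130.410) → (216.843,114.303) → (131.960,114.303) → (131.960,130.410), returning to the start.

Shape 2 is a rectangle drawn with `<path>`. Its stroke #008000 means cut at S832, F1091. After flipping Y the toolpath is (92.337,84.544) → (235.259,84.544) → (235.259,49.163) → (92.337,49.163) → (92.337,84.544), returning to the start.

Shape 3 is a line segment drawn with `<line>`. Its stroke #ff0000 means engrave at S393, F3692. After flipping Y the toolpath is (88.976,73.876) → (92.039,70.904).

Shape 4 is a open polyline drawn with `<polyline>`. Its stroke #008000 means cut at S832, F1091. After flipping Y the toolpath is (66.154,43.165) → (100.057,126.476) → (245.056,26.452) → (207.703,45.186) → (213.124,78.943) → (24.757,138.997).

Shape 5 is a open polyline drawn with `<path>`. Its stroke #ff0000 means engrave at S393, F3692. After flipping Y the toolpath is (267.966,36.513) → (59.833,47.780) → (281.901,56.054) → (173.199,101.888) → (171.833,111.267).

Shape 6 is a line segment drawn with `<line>`. Its stroke #008000 means cut at S832, F1091. After flipping Y the toolpath is (186.127,80.137) → (61.957,41.430).

G21
G90
G0 X131.960 Y130.410
M4 S832
G1 X216.843 Y130.410 F1091
G1 X216.843 Y114.303
G1 X131.960 Y114.303
G1 X131.960 Y130.410
M5
G0 X92.337 Y84.544
M4 S832
G1 X235.259 Y84.544 F1091
G1 X235.259 Y49.163
G1 X92.337 Y49.163
G1 X92.337 Y84.544
M5
G0 X88.976 Y73.876
M4 S393
G1 X92.039 Y70.904 F3692
M5
G0 X66.154 Y43.165
M4 S832
G1 X100.057 Y126.476 F1091
G1 X245.056 Y26.452
G1 X207.703 Y45.186
G1 X213.124 Y78.943
G1 X24.757 Y138.997
M5
G0 X267.966 Y36.513
M4 S393
G1 X59.833 Y47.780 F3692
G1 X281.901 Y56.054
G1 X173.199 Y101.888
G1 X171.833 Y111.267
M5
G0 X186.127 Y80.137
M4 S832
G1 X61.957 Y41.430 F1091
M5
G0 X0.000 Y0.000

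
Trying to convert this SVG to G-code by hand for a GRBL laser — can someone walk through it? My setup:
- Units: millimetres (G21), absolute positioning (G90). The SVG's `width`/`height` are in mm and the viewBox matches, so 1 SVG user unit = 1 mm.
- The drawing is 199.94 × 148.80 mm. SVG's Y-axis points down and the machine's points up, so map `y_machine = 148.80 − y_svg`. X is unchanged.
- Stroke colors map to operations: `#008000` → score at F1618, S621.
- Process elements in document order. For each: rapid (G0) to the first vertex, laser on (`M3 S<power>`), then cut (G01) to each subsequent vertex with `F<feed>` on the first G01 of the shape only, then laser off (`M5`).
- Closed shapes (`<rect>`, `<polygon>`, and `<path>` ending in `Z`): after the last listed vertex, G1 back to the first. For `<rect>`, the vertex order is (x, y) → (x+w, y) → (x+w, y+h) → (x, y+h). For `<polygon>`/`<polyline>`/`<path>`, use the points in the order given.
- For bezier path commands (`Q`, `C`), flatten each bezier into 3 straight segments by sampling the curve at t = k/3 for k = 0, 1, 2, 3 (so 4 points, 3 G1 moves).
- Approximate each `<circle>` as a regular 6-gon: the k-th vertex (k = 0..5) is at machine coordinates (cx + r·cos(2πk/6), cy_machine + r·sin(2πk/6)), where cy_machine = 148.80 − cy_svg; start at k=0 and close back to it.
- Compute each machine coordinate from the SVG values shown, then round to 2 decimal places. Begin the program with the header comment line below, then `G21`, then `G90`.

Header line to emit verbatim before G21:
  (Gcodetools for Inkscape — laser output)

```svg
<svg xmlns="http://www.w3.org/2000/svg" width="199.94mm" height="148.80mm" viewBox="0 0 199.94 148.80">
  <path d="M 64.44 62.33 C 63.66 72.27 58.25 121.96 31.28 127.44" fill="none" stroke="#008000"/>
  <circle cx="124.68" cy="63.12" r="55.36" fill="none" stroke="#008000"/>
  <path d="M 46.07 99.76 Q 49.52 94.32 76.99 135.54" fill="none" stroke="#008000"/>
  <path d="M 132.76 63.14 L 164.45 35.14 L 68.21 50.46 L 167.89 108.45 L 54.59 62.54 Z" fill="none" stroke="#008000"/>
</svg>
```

viewBox `0 0 199.94 148.80` with mm width/height → 1 unit = 1 mm. Flip: y_m = 148.80 − y_svg.

**Shape 1** — `<path>` cubic bezier, stroke `#008000` → score (S621, F1618). Control points (SVG): P0=(64.44,62.33), P1=(63.66,72.27), P2=(58.25,121.96), P3=(31.28,127.44); sampled at t=k/3. Machine vertices: (64.44,86.47) → (61.49,66.39) → (51.69,38.47) → (31.28,21.36). Open path.

**Shape 2** — `<circle>` circle, stroke `#008000` → score (S621, F1618). Machine vertices: (180.04,85.68) → (152.36,133.62) → (97.00,133.62) → (69.32,85.68) → (97.00,37.74) → (152.36,37.74) → (180.04,85.68). Closed: final G1 returns to the first vertex.

**Shape 3** — `<path>` quadratic bezier, stroke `#008000` → score (S621, F1618). Control points (SVG): P0=(46.07,99.76), P1=(49.52,94.32), P2=(76.99,135.54); sampled at t=k/3. Machine vertices: (46.07,49.04) → (51.04,47.48) → (61.35,35.56) → (76.99,13.26). Open path.

**Shape 4** — `<path>` closed polygon, stroke `#008000` → score (S621, F1618). Machine vertices: (132.76,85.66) → (164.45,113.66) → (68.21,98.34) → (167.89,40.35) → (54.59,86.26) → (132.76,85.66). Closed: final G1 returns to the first vertex.

(Gcodetools for Inkscape — laser output)
G21
G90
G0 X64.44 Y86.47
M3 S621
G01 X61.49 Y66.39 F1618
G01 X51.69 Y38.47
G01 X31.28 Y21.36
M5
G0 X180.04 Y85.68
M3 S621
G01 X152.36 Y133.62 F1618
G01 X97.00 Y133.62
G01 X69.32 Y85.68
G01 X97.00 Y37.74
G01 X152.36 Y37.74
G01 X180.04 Y85.68
M5
G0 X46.07 Y49.04
M3 S621
G01 X51.04 Y47.48 F1618
G01 X61.35 Y35.56
G01 X76.99 Y13.26
M5
G0 X132.76 Y85.66
M3 S621
G01 X164.45 Y113.66 F1618
G01 X68.21 Y98.34
G01 X167.89 Y40.35
G01 X54.59 Y86.26
G01 X132.76 Y85.66
M5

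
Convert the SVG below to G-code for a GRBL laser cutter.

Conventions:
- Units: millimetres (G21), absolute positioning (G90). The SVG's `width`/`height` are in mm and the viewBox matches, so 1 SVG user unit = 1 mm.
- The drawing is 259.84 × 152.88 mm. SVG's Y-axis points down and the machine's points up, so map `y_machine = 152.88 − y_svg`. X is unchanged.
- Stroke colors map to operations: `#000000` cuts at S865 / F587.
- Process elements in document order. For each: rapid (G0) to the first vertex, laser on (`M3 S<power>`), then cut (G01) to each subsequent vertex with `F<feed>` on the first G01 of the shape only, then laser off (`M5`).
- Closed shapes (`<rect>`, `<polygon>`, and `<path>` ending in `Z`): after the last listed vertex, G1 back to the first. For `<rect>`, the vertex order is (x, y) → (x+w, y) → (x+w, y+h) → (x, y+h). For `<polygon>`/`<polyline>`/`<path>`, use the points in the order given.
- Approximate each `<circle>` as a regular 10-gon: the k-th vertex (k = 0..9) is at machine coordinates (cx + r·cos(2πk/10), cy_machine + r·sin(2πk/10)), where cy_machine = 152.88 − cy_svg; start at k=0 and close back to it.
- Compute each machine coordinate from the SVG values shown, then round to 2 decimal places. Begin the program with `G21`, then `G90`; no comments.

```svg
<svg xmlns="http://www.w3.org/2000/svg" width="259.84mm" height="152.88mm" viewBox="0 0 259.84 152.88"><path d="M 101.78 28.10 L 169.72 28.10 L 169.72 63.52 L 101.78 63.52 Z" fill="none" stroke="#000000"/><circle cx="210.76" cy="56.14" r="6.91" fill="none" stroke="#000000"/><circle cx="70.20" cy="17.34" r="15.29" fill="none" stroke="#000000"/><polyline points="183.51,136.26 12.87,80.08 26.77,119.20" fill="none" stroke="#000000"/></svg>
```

G21
G90
G0 X101.78 Y124.78
M3 S865
G01 X169.72 Y124.78 F587
G01 X169.72 Y89.36
G01 X101.78 Y89.36
G01 X101.78 Y124.78
M5
G0 X217.67 Y96.74
M3 S865
G01 X216.35 Y100.80 F587
G01 X212.90 Y103.31
G01 X208.62 Y103.31
G01 X205.17 Y100.80
G01 X203.85 Y96.74
G01 X205.17 Y92.68
G01 X208.62 Y90.17
G01 X212.90 Y90.17
G01 X216.35 Y92.68
G01 X217.67 Y96.74
M5
G0 X85.49 Y135.54
M3 S865
G01 X82.57 Y144.53 F587
G01 X74.92 Y150.08
G01 X65.48 Y150.08
G01 X57.83 Y144.53
G01 X54.91 Y135.54
G01 X57.83 Y126.55
G01 X65.48 Y121.00
G01 X74.92 Y121.00
G01 X82.57 Y126.55
G01 X85.49 Y135.54
M5
G0 X183.51 Y16.62
M3 S865
G01 X12.87 Y72.80 F587
G01 X26.77 Y33.68
M5

Since the viewBox matches the mm dimensions, user units are millimetres directly. The only transform is the Y-flip y_m = 152.88 − y_svg.

Shape 1 is a rectangle drawn with `<path>`. Its stroke #000000 means cut at S865, F587. After flipping Y the toolpath is (101.78,124.78) → (169.72,124.78) → (169.72,89.36) → (101.78,89.36) → (101.78,124.78), returning to the start.

Shape 2 is a circle drawn with `<circle>`. Its stroke #000000 means cut at S865, F587. After flipping Y the toolpath is (217.67,96.74) → (216.35,100.80) → (212.90,103.31) → (208.62,103.31) → (205.17,100.80) → (203.85,96.74) → (205.17,92.68) → (208.62,90.17) → (212.90,90.17) → (216.35,92.68) → (217.67,96.74), returning to the start.

Shape 3 is a circle drawn with `<circle>`. Its stroke #000000 means cut at S865, F587. After flipping Y the toolpath is (85.49,135.54) → (82.57,144.53) → (74.92,150.08) → (65.48,150.08) → (57.83,144.53) → (54.91,135.54) → (57.83,126.55) → (65.48,121.00) → (74.92,121.00) → (82.57,126.55) → (85.49,135.54), returning to the start.

Shape 4 is a open polyline drawn with `<polyline>`. Its stroke #000000 means cut at S865, F587. After flipping Y the toolpath is (183.51,16.62) → (12.87,72.80) → (26.77,33.68).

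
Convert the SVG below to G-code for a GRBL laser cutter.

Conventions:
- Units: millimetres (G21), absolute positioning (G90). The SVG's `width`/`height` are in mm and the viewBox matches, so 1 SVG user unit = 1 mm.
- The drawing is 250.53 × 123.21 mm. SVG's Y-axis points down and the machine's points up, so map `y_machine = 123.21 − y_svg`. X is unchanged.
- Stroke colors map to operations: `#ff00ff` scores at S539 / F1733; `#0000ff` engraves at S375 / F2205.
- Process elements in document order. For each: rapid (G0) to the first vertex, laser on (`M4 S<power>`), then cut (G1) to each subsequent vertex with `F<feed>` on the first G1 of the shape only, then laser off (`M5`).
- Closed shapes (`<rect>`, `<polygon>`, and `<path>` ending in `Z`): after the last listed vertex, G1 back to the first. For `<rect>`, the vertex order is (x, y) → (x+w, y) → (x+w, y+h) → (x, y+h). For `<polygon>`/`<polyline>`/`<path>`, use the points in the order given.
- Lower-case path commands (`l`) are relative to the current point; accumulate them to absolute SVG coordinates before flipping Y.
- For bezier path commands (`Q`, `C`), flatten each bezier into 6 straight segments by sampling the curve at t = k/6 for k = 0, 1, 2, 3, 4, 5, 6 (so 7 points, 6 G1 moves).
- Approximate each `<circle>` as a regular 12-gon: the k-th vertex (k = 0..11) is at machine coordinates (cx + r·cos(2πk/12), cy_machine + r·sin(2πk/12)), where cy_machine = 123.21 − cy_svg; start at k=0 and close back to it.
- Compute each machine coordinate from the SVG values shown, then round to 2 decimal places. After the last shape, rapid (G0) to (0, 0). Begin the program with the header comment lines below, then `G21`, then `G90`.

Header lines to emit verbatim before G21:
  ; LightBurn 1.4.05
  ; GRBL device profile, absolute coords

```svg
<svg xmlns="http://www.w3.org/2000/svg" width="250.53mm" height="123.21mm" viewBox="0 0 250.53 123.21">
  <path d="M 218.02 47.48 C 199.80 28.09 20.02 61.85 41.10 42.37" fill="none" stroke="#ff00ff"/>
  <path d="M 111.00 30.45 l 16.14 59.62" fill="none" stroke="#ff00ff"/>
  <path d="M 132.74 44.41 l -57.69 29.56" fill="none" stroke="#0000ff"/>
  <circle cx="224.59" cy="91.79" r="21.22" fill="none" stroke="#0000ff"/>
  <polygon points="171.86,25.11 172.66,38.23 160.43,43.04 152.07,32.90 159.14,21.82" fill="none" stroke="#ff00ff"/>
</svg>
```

1 u = 1 mm; y_m = 123.21 − y.

[1] `<path>` cubic bezier, #ff00ff→score S539 F1733: (218.02,75.73) → (197.12,81.49) → (159.37,81.34) → (114.82,78.25) → (73.55,75.17) → (45.62,75.04) → (41.10,80.84)

[2] `<path>` line segment, #ff00ff→score S539 F1733: (111.00,92.76) → (127.14,33.14)

[3] `<path>` line segment, #0000ff→engrave S375 F2205: (132.74,78.80) → (75.05,49.24)

[4] `<circle>` circle, #0000ff→engrave S375 F2205: (245.81,31.42) → (242.97,42.03) → (235.20,49.80) → (224.59,52.64) → (213.98,49.80) → (206.21,42.03) → (203.37,31.42) → (206.21,20.81) → (213.98,13.04) → (224.59,10.20) → (235.20,13.04) → (242.97,20.81) → (245.81,31.42) (closed)

[5] `<polygon>` regular polygon, #ff00ff→score S539 F1733: (171.86,98.10) → (172.66,84.98) → (160.43,80.17) → (152.07,90.31) → (159.14,101.39) → (171.86,98.10) (closed)

; LightBurn 1.4.05
; GRBL device profile, absolute coords
G21
G90
G0 X218.02 Y75.73
M4 S539
G1 X197.12 Y81.49 F1733
G1 X159.37 Y81.34
G1 X114.82 Y78.25
G1 X73.55 Y75.17
G1 X45.62 Y75.04
G1 X41.10 Y80.84
M5
G0 X111.00 Y92.76
M4 S539
G1 X127.14 Y33.14 F1733
M5
G0 X132.74 Y78.80
M4 S375
G1 X75.05 Y49.24 F2205
M5
G0 X245.81 Y31.42
M4 S375
G1 X242.97 Y42.03 F2205
G1 X235.20 Y49.80
G1 X224.59 Y52.64
G1 X213.98 Y49.80
G1 X206.21 Y42.03
G1 X203.37 Y31.42
G1 X206.21 Y20.81
G1 X213.98 Y13.04
G1 X224.59 Y10.20
G1 X235.20 Y13.04
G1 X242.97 Y20.81
G1 X245.81 Y31.42
M5
G0 X171.86 Y98.10
M4 S539
G1 X172.66 Y84.98 F1733
G1 X160.43 Y80.17
G1 X152.07 Y90.31
G1 X159.14 Y101.39
G1 X171.86 Y98.10
M5
G0 X0.00 Y0.00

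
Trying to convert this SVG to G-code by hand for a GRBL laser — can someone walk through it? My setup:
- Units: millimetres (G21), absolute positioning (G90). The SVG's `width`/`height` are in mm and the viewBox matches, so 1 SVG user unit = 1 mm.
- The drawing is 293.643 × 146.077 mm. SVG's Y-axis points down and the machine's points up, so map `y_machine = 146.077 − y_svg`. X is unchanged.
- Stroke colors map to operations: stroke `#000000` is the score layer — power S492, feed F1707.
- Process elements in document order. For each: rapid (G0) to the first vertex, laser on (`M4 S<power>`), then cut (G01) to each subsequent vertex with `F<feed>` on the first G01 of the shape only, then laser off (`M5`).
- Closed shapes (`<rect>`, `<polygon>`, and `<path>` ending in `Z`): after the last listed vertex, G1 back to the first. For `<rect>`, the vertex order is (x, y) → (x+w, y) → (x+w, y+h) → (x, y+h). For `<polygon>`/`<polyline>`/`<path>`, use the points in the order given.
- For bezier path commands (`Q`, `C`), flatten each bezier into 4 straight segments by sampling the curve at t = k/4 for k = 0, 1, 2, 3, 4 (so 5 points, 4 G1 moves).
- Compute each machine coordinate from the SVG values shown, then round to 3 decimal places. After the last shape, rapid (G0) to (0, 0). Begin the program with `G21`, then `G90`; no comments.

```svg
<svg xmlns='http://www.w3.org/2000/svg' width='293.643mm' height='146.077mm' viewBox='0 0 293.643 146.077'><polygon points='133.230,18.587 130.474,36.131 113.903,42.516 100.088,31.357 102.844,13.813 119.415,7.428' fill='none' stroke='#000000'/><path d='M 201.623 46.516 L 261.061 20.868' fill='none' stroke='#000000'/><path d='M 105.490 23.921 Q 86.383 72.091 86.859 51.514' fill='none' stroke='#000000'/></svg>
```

G21
G90
G0 X133.230 Y127.490
M4 S492
G01 X130.474 Y109.946 F1707
G01 X113.903 Y103.561
G01 X100.088 Y114.720
G01 X102.844 Y132.264
G01 X119.415 Y138.649
G01 X133.230 Y127.490
M5
G0 X201.623 Y99.561
M4 S492
G01 X261.061 Y125.209 F1707
M5
G0 X105.490 Y122.156
M4 S492
G01 X97.160 Y102.368 F1707
G01 X91.279 Y91.173
G01 X87.845 Y88.571
G01 X86.859 Y94.563
M5
G0 X0.000 Y0.000

Since the viewBox matches the mm dimensions, user units are millimetres directly. The only transform is the Y-flip y_m = 146.077 − y_svg.

Shape 1 is a regular polygon drawn with `<polygon>`. Its stroke #000000 means score at S492, F1707. After flipping Y the toolpath is (133.230,127.490) → (130.474,109.946) → (113.903,103.561) → (100.088,114.720) → (102.844,132.264) → (119.415,138.649) → (133.230,127.490), returning to the start.

Shape 2 is a line segment drawn with `<path>`. Its stroke #000000 means score at S492, F1707. After flipping Y the toolpath is (201.623,99.561) → (261.061,125.209).

Shape 3 is a quadratic bezier drawn with `<path>`. Its stroke #000000 means score at S492, F1707. After flipping Y the toolpath is (105.490,122.156) → (97.160,102.368) → (91.279,91.173) → (87.845,88.571) → (86.859,94.563).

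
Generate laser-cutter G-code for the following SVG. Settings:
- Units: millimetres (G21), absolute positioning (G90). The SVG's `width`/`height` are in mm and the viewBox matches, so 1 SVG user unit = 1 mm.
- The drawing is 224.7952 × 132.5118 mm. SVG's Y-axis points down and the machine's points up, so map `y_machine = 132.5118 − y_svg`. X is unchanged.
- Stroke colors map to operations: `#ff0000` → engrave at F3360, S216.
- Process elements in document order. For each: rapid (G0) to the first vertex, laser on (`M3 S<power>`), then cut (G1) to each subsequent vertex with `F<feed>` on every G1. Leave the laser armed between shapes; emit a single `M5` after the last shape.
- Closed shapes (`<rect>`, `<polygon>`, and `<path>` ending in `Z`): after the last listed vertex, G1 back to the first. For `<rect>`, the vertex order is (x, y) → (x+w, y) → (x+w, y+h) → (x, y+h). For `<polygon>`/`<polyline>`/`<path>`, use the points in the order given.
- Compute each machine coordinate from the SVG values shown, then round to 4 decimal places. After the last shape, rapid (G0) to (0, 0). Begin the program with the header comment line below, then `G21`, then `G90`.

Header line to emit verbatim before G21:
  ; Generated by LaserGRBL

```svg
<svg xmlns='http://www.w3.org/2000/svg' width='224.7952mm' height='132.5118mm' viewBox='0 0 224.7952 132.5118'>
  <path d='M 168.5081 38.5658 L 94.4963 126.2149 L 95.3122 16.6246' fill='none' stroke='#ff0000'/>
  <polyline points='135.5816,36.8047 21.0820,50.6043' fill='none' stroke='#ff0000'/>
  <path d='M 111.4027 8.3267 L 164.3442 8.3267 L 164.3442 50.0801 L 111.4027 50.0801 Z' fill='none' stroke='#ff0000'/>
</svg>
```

Since the viewBox matches the mm dimensions, user units are millimetres directly. The only transform is the Y-flip y_m = 132.5118 − y_svg.

Shape 1 is a open polyline drawn with `<path>`. Its stroke #ff0000 means engrave at S216, F3360. After flipping Y the toolpath is (168.5081,93.9460) → (94.4963,6.2969) → (95.3122,115.8872).

Shape 2 is a line segment drawn with `<polyline>`. Its stroke #ff0000 means engrave at S216, F3360. After flipping Y the toolpath is (135.5816,95.7071) → (21.0820,81.9075).

Shape 3 is a rectangle drawn with `<path>`. Its stroke #ff0000 means engrave at S216, F3360. After flipping Y the toolpath is (111.4027,124.1851) → (164.3442,124.1851) → (164.3442,82.4317) → (111.4027,82.4317) → (111.4027,124.1851), returning to the start.

; Generated by LaserGRBL
G21
G90
G0 X168.5081 Y93.9460
M3 S216
G1 X94.4963 Y6.2969 F3360
G1 X95.3122 Y115.8872 F3360
G0 X135.5816 Y95.7071
M3 S216
G1 X21.0820 Y81.9075 F3360
G0 X111.4027 Y124.1851
M3 S216
G1 X164.3442 Y124.1851 F3360
G1 X164.3442 Y82.4317 F3360
G1 X111.4027 Y82.4317 F3360
G1 X111.4027 Y124.1851 F3360
M5
G0 X0.0000 Y0.0000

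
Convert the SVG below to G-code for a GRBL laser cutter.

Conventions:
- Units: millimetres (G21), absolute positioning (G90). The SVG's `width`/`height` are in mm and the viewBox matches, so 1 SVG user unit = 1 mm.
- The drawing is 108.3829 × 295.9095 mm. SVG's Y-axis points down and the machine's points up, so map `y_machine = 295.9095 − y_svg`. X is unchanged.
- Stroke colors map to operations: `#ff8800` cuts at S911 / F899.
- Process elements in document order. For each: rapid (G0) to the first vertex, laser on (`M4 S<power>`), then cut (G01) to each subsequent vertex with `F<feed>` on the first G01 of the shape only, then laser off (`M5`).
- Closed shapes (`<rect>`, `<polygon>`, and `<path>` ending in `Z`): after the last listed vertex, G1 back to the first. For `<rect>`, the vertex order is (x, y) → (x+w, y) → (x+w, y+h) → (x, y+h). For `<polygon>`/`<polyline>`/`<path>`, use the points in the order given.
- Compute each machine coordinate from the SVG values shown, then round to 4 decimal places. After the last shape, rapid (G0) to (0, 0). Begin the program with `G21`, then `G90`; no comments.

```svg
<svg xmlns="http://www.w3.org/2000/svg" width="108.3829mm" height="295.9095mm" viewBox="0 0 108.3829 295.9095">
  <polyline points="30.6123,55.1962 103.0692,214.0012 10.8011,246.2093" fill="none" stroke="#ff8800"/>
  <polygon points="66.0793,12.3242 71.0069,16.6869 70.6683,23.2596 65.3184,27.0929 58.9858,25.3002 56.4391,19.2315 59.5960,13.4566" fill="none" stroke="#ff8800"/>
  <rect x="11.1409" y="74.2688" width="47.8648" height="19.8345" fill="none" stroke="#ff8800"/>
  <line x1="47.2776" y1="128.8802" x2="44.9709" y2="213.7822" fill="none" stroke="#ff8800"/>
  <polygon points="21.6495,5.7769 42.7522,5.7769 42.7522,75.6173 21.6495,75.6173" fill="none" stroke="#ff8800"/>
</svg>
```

G21
G90
G0 X30.6123 Y240.7133
M4 S911
G01 X103.0692 Y81.9083 F899
G01 X10.8011 Y49.7002
M5
G0 X66.0793 Y283.5853
M4 S911
G01 X71.0069 Y279.2226 F899
G01 X70.6683 Y272.6499
G01 X65.3184 Y268.8166
G01 X58.9858 Y270.6093
G01 X56.4391 Y276.6780
G01 X59.5960 Y282.4529
G01 X66.0793 Y283.5853
M5
G0 X11.1409 Y221.6407
M4 S911
G01 X59.0057 Y221.6407 F899
G01 X59.0057 Y201.8062
G01 X11.1409 Y201.8062
G01 X11.1409 Y221.6407
M5
G0 X47.2776 Y167.0293
M4 S911
G01 X44.9709 Y82.1273 F899
M5
G0 X21.6495 Y290.1326
M4 S911
G01 X42.7522 Y290.1326 F899
G01 X42.7522 Y220.2922
G01 X21.6495 Y220.2922
G01 X21.6495 Y290.1326
M5
G0 X0.0000 Y0.0000

Since the viewBox matches the mm dimensions, user units are millimetres directly. The only transform is the Y-flip y_m = 295.9095 − y_svg.

Shape 1 is a open polyline drawn with `<polyline>`. Its stroke #ff8800 means cut at S911, F899. After flipping Y the toolpath is (30.6123,240.7133) → (103.0692,81.9083) → (10.8011,49.7002).

Shape 2 is a regular polygon drawn with `<polygon>`. Its stroke #ff8800 means cut at S911, F899. After flipping Y the toolpath is (66.0793,283.5853) → (71.0069,279.2226) → (70.6683,272.6499) → (65.3184,268.8166) → (58.9858,270.6093) → (56.4391,276.6780) → (59.5960,282.4529) → (66.0793,283.5853), returning to the start.

Shape 3 is a rectangle drawn with `<rect>`. Its stroke #ff8800 means cut at S911, F899. After flipping Y the toolpath is (11.1409,221.6407) → (59.0057,221.6407) → (59.0057,201.8062) → (11.1409,201.8062) → (11.1409,221.6407), returning to the start.

Shape 4 is a line segment drawn with `<line>`. Its stroke #ff8800 means cut at S911, F899. After flipping Y the toolpath is (47.2776,167.0293) → (44.9709,82.1273).

Shape 5 is a rectangle drawn with `<polygon>`. Its stroke #ff8800 means cut at S911, F899. After flipping Y the toolpath is (21.6495,290.1326) → (42.7522,290.1326) → (42.7522,220.2922) → (21.6495,220.2922) → (21.6495,290.1326), returning to the start.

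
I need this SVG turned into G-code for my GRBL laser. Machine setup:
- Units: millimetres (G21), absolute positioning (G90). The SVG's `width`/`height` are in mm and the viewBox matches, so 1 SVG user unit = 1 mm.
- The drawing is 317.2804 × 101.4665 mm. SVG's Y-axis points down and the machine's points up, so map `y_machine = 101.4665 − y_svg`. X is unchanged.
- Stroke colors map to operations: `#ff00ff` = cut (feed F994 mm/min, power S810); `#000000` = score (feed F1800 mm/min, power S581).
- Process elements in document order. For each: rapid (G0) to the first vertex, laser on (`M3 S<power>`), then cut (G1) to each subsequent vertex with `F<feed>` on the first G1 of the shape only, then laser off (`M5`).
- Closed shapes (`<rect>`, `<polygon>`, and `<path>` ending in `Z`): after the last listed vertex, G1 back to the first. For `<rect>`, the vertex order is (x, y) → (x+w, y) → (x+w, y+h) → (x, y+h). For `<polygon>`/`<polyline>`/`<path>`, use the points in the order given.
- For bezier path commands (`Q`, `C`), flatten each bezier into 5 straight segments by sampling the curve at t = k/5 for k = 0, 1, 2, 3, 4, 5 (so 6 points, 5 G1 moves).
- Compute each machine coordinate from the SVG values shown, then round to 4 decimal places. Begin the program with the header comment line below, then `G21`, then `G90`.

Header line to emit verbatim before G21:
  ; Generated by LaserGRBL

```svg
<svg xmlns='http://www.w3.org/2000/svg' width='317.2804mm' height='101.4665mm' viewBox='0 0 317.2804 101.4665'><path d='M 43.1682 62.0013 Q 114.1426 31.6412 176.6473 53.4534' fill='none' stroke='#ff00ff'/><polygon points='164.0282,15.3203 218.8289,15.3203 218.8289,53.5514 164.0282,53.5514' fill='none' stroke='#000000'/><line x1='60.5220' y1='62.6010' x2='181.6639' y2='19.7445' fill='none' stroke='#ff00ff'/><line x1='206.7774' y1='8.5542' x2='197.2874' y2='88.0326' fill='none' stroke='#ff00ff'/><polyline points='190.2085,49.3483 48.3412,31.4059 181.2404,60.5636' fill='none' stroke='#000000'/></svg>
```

Since the viewBox matches the mm dimensions, user units are millimetres directly. The only transform is the Y-flip y_m = 101.4665 − y_svg.

Shape 1 is a quadratic bezier drawn with `<path>`. Its stroke #ff00ff means cut at S810, F994. After flipping Y the toolpath is (43.1682,39.4652) → (71.2192,49.5223) → (98.5926,55.4057) → (125.2884,57.1153) → (151.3066,54.6511) → (176.6473,48.0131).

Shape 2 is a rectangle drawn with `<polygon>`. Its stroke #000000 means score at S581, F1800. After flipping Y the toolpath is (164.0282,86.1462) → (218.8289,86.1462) → (218.8289,47.9151) → (164.0282,47.9151) → (164.0282,86.1462), returning to the start.

Shape 3 is a line segment drawn with `<line>`. Its stroke #ff00ff means cut at S810, F994. After flipping Y the toolpath is (60.5220,38.8655) → (181.6639,81.7220).

Shape 4 is a line segment drawn with `<line>`. Its stroke #ff00ff means cut at S810, F994. After flipping Y the toolpath is (206.7774,92.9123) → (197.2874,13.4339).

Shape 5 is a open polyline drawn with `<polyline>`. Its stroke #000000 means score at S581, F1800. After flipping Y the toolpath is (190.2085,52.1182) → (48.3412,70.0606) → (181.2404,40.9029).

; Generated by LaserGRBL
G21
G90
G0 X43.1682 Y39.4652
M3 S810
G1 X71.2192 Y49.5223 F994
G1 X98.5926 Y55.4057
G1 X125.2884 Y57.1153
G1 X151.3066 Y54.6511
G1 X176.6473 Y48.0131
M5
G0 X164.0282 Y86.1462
M3 S581
G1 X218.8289 Y86.1462 F1800
G1 X218.8289 Y47.9151
G1 X164.0282 Y47.9151
G1 X164.0282 Y86.1462
M5
G0 X60.5220 Y38.8655
M3 S810
G1 X181.6639 Y81.7220 F994
M5
G0 X206.7774 Y92.9123
M3 S810
G1 X197.2874 Y13.4339 F994
M5
G0 X190.2085 Y52.1182
M3 S581
G1 X48.3412 Y70.0606 F1800
G1 X181.2404 Y40.9029
M5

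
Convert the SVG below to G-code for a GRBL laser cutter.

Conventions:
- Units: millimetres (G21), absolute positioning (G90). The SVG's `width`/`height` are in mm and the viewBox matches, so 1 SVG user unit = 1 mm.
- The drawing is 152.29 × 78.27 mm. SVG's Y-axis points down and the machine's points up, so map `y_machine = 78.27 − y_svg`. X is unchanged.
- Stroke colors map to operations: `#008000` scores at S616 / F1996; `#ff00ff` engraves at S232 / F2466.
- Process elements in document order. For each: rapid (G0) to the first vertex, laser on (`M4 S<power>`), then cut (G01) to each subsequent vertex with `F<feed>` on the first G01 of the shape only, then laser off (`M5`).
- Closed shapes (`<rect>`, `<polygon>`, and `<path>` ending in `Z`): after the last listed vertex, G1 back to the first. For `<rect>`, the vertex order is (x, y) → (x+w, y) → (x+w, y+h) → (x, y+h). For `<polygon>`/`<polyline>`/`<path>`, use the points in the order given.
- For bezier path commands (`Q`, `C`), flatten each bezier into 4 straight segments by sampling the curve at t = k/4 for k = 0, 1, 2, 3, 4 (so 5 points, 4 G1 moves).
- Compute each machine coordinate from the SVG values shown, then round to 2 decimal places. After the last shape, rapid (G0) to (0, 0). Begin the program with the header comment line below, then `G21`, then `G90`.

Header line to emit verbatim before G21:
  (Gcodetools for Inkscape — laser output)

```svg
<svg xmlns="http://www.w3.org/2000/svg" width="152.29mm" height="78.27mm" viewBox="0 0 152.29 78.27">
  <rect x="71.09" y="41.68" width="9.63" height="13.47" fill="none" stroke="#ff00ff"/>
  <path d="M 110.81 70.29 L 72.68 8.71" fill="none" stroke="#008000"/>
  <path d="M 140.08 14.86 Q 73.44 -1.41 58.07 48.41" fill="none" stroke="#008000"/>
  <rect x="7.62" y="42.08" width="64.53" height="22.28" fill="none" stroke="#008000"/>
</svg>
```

(Gcodetools for Inkscape — laser output)
G21
G90
G0 X71.09 Y36.59
M4 S232
G01 X80.72 Y36.59 F2466
G01 X80.72 Y23.12
G01 X71.09 Y23.12
G01 X71.09 Y36.59
M5
G0 X110.81 Y7.98
M4 S616
G01 X72.68 Y69.56 F1996
M5
G0 X140.08 Y63.41
M4 S616
G01 X109.96 Y67.41 F1996
G01 X86.26 Y63.16
G01 X68.96 Y50.64
G01 X58.07 Y29.86
M5
G0 X7.62 Y36.19
M4 S616
G01 X72.15 Y36.19 F1996
G01 X72.15 Y13.91
G01 X7.62 Y13.91
G01 X7.62 Y36.19
M5
G0 X0.00 Y0.00

viewBox `0 0 152.29 78.27` with mm width/height → 1 unit = 1 mm. Flip: y_m = 78.27 − y_svg.

**Shape 1** — `<rect>` rectangle, stroke `#ff00ff` → engrave (S232, F2466). Machine vertices: (71.09,36.59) → (80.72,36.59) → (80.72,23.12) → (71.09,23.12) → (71.09,36.59). Closed: final G1 returns to the first vertex.

**Shape 2** — `<path>` line segment, stroke `#008000` → score (S616, F1996). Machine vertices: (110.81,7.98) → (72.68,69.56). Open path.

**Shape 3** — `<path>` quadratic bezier, stroke `#008000` → score (S616, F1996). Control points (SVG): P0=(140.08,14.86), P1=(73.44,-1.41), P2=(58.07,48.41); sampled at t=k/4. Machine vertices: (140.08,63.41) → (109.96,67.41) → (86.26,63.16) → (68.96,50.64) → (58.07,29.86). Open path.

**Shape 4** — `<rect>` rectangle, stroke `#008000` → score (S616, F1996). Machine vertices: (7.62,36.19) → (72.15,36.19) → (72.15,13.91) → (7.62,13.91) → (7.62,36.19). Closed: final G1 returns to the first vertex.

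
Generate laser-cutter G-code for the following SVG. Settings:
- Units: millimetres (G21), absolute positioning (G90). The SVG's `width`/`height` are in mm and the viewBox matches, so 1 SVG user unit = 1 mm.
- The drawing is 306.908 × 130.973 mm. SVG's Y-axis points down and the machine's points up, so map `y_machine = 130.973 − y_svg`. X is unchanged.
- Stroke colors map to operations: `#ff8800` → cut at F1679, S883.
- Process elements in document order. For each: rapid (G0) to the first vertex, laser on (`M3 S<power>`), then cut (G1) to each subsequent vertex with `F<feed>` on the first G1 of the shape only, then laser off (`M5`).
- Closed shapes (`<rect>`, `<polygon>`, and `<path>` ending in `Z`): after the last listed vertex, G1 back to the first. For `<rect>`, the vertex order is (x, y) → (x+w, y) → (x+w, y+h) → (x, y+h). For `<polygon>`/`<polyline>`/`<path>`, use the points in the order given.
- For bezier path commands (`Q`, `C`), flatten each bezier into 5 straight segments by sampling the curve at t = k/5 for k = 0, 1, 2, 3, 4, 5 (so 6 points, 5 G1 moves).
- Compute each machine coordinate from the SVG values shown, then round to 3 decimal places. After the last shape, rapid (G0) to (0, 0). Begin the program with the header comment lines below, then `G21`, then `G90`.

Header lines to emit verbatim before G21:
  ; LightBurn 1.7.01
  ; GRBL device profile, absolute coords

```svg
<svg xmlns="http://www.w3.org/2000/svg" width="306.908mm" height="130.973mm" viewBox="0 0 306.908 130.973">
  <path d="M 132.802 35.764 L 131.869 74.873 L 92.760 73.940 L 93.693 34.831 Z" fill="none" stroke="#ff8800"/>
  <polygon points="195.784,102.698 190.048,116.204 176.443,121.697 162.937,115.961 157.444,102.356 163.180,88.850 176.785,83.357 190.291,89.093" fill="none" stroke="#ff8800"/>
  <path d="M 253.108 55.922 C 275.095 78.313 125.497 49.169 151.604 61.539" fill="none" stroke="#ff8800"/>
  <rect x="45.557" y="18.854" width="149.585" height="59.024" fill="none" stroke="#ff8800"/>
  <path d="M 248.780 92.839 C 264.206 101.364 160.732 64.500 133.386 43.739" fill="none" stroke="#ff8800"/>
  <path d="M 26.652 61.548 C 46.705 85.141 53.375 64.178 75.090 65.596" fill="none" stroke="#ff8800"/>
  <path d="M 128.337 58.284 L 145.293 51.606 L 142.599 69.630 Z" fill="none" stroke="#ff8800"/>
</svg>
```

; LightBurn 1.7.01
; GRBL device profile, absolute coords
G21
G90
G0 X132.802 Y95.209
M3 S883
G1 X131.869 Y56.100 F1679
G1 X92.760 Y57.033
G1 X93.693 Y96.142
G1 X132.802 Y95.209
M5
G0 X195.784 Y28.275
M3 S883
G1 X190.048 Y14.769 F1679
G1 X176.443 Y9.276
G1 X162.937 Y15.012
G1 X157.444 Y28.617
G1 X163.180 Y42.123
G1 X176.785 Y47.616
G1 X190.291 Y41.880
G1 X195.784 Y28.275
M5
G0 X253.108 Y75.051
M3 S883
G1 X248.488 Y67.056 F1679
G1 X219.358 Y66.963
G1 X182.387 Y70.306
G1 X154.246 Y72.619
G1 X151.604 Y69.434
M5
G0 X45.557 Y112.119
M3 S883
G1 X195.142 Y112.119 F1679
G1 X195.142 Y53.095
G1 X45.557 Y53.095
G1 X45.557 Y112.119
M5
G0 X248.780 Y38.134
M3 S883
G1 X245.328 Y37.974 F1679
G1 X222.701 Y45.755
G1 X190.261 Y58.527
G1 X157.369 Y73.337
G1 X133.386 Y87.234
M5
G0 X26.652 Y69.425
M3 S883
G1 X37.305 Y60.080 F1679
G1 X46.111 Y58.216
G1 X54.434 Y60.620
G1 X63.639 Y64.078
G1 X75.090 Y65.377
M5
G0 X128.337 Y72.689
M3 S883
G1 X145.293 Y79.367 F1679
G1 X142.599 Y61.343
G1 X128.337 Y72.689
M5
G0 X0.000 Y0.000

Since the viewBox matches the mm dimensions, user units are millimetres directly. The only transform is the Y-flip y_m = 130.973 − y_svg.

Shape 1 is a regular polygon drawn with `<path>`. Its stroke #ff8800 means cut at S883, F1679. After flipping Y the toolpath is (132.802,95.209) → (131.869,56.100) → (92.760,57.033) → (93.693,96.142) → (132.802,95.209), returning to the start.

Shape 2 is a regular polygon drawn with `<polygon>`. Its stroke #ff8800 means cut at S883, F1679. After flipping Y the toolpath is (195.784,28.275) → (190.048,14.769) → (176.443,9.276) → (162.937,15.012) → (157.444,28.617) → (163.180,42.123) → (176.785,47.616) → (190.291,41.880) → (195.784,28.275), returning to the start.

Shape 3 is a cubic bezier drawn with `<path>`. Its stroke #ff8800 means cut at S883, F1679. After flipping Y the toolpath is (253.108,75.051) → (248.488,67.056) → (219.358,66.963) → (182.387,70.306) → (154.246,72.619) → (151.604,69.434).

Shape 4 is a rectangle drawn with `<rect>`. Its stroke #ff8800 means cut at S883, F1679. After flipping Y the toolpath is (45.557,112.119) → (195.142,112.119) → (195.142,53.095) → (45.557,53.095) → (45.557,112.119), returning to the start.

Shape 5 is a cubic bezier drawn with `<path>`. Its stroke #ff8800 means cut at S883, F1679. After flipping Y the toolpath is (248.780,38.134) → (245.328,37.974) → (222.701,45.755) → (190.261,58.527) → (157.369,73.337) → (133.386,87.234).

Shape 6 is a cubic bezier drawn with `<path>`. Its stroke #ff8800 means cut at S883, F1679. After flipping Y the toolpath is (26.652,69.425) → (37.305,60.080) → (46.111,58.216) → (54.434,60.620) → (63.639,64.078) → (75.090,65.377).

Shape 7 is a regular polygon drawn with `<path>`. Its stroke #ff8800 means cut at S883, F1679. After flipping Y the toolpath is (128.337,72.689) → (145.293,79.367) → (142.599,61.343) → (128.337,72.689), returning to the start.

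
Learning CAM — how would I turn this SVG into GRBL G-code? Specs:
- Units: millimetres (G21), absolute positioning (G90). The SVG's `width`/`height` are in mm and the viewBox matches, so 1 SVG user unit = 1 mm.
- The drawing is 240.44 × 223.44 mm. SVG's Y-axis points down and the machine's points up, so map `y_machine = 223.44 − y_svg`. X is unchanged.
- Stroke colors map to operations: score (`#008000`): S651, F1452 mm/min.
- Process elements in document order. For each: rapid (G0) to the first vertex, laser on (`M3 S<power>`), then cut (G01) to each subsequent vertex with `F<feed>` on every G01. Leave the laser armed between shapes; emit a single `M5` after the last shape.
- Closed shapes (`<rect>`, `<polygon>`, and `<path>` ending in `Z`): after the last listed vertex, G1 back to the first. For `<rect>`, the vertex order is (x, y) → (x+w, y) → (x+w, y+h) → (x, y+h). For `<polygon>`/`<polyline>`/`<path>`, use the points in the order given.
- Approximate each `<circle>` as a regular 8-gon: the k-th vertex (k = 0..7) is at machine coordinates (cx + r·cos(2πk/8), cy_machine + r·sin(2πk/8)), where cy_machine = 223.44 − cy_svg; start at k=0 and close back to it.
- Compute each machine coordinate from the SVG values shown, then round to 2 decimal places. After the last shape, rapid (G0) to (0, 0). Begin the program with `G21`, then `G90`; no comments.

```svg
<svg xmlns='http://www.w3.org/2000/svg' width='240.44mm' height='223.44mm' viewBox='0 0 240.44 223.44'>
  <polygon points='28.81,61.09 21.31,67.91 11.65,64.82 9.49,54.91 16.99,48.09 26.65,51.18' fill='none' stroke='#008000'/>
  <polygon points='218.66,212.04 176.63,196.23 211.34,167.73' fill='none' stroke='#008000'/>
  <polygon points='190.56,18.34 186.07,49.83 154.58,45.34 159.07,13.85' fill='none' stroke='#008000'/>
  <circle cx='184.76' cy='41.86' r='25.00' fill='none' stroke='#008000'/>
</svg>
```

Since the viewBox matches the mm dimensions, user units are millimetres directly. The only transform is the Y-flip y_m = 223.44 − y_svg.

Shape 1 is a regular polygon drawn with `<polygon>`. Its stroke #008000 means score at S651, F1452. After flipping Y the toolpath is (28.81,162.35) → (21.31,155.53) → (11.65,158.62) → (9.49,168.53) → (16.99,175.35) → (26.65,172.26) → (28.81,162.35), returning to the start.

Shape 2 is a regular polygon drawn with `<polygon>`. Its stroke #008000 means score at S651, F1452. After flipping Y the toolpath is (218.66,11.40) → (176.63,27.21) → (211.34,55.71) → (218.66,11.40), returning to the start.

Shape 3 is a regular polygon drawn with `<polygon>`. Its stroke #008000 means score at S651, F1452. After flipping Y the toolpath is (190.56,205.10) → (186.07,173.61) → (154.58,178.10) → (159.07,209.59) → (190.56,205.10), returning to the start.

Shape 4 is a circle drawn with `<circle>`. Its stroke #008000 means score at S651, F1452. After flipping Y the toolpath is (209.76,181.58) → (202.44,199.26) → (184.76,206.58) → (167.08,199.26) → (159.76,181.58) → (167.08,163.90) → (184.76,156.58) → (202.44,163.90) → (209.76,181.58), returning to the start.

G21
G90
G0 X28.81 Y162.35
M3 S651
G01 X21.31 Y155.53 F1452
G01 X11.65 Y158.62 F1452
G01 X9.49 Y168.53 F1452
G01 X16.99 Y175.35 F1452
G01 X26.65 Y172.26 F1452
G01 X28.81 Y162.35 F1452
G0 X218.66 Y11.40
M3 S651
G01 X176.63 Y27.21 F1452
G01 X211.34 Y55.71 F1452
G01 X218.66 Y11.40 F1452
G0 X190.56 Y205.10
M3 S651
G01 X186.07 Y173.61 F1452
G01 X154.58 Y178.10 F1452
G01 X159.07 Y209.59 F1452
G01 X190.56 Y205.10 F1452
G0 X209.76 Y181.58
M3 S651
G01 X202.44 Y199.26 F1452
G01 X184.76 Y206.58 F1452
G01 X167.08 Y199.26 F1452
G01 X159.76 Y181.58 F1452
G01 X167.08 Y163.90 F1452
G01 X184.76 Y156.58 F1452
G01 X202.44 Y163.90 F1452
G01 X209.76 Y181.58 F1452
M5
G0 X0.00 Y0.00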